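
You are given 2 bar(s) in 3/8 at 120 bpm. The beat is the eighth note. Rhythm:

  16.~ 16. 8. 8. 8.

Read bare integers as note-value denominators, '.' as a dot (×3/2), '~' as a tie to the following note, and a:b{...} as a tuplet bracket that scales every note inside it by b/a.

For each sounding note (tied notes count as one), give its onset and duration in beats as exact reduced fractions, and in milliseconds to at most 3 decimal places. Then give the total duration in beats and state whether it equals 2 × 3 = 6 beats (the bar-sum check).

1) 0.0ms=0b +750.0ms=3/2b
2) 750.0ms=3/2b +750.0ms=3/2b
3) 1500.0ms=3b +750.0ms=3/2b
4) 2250.0ms=9/2b +750.0ms=3/2b
Σ=6b of 6 (120bpm 3/8) — PASS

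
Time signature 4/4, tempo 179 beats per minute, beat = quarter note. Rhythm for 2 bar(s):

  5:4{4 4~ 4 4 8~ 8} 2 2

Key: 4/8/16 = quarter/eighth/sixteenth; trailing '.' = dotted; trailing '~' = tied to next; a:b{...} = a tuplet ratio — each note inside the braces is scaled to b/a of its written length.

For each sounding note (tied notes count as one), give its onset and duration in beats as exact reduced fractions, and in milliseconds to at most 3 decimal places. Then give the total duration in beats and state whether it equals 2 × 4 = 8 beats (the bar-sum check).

1) 0.0ms=0b +268.156ms=4/5b
2) 268.156ms=4/5b +536.313ms=8/5b
3) 804.469ms=12/5b +268.156ms=4/5b
4) 1072.626ms=16/5b +268.156ms=4/5b
5) 1340.782ms=4b +670.391ms=2b
6) 2011.173ms=6b +670.391ms=2b
Σ=8b of 8 (179bpm 4/4) — PASS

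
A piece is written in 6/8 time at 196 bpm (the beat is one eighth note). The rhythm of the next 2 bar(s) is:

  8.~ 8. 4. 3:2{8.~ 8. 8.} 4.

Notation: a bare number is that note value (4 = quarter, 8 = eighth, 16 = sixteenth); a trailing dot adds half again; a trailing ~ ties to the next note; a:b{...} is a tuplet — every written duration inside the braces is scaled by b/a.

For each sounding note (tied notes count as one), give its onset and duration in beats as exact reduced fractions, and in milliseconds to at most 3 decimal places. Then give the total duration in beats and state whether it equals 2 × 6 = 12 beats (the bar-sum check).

1) 0.0ms=0b +918.367ms=3b
2) 918.367ms=3b +918.367ms=3b
3) 1836.735ms=6b +612.245ms=2b
4) 2448.98ms=8b +306.122ms=1b
5) 2755.102ms=9b +918.367ms=3b
Σ=12b of 12 (196bpm 6/8) — PASS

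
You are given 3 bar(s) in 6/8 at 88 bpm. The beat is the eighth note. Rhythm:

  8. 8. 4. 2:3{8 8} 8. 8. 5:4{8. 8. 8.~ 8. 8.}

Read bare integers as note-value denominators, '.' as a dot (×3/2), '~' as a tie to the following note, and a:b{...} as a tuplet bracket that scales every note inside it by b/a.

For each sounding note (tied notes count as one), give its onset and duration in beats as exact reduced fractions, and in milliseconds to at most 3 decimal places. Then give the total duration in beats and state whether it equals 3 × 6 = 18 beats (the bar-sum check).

1) 0.0ms=0b +1022.727ms=3/2b
2) 1022.727ms=3/2b +1022.727ms=3/2b
3) 2045.455ms=3b +2045.455ms=3b
4) 4090.909ms=6b +1022.727ms=3/2b
5) 5113.636ms=15/2b +1022.727ms=3/2b
6) 6136.364ms=9b +1022.727ms=3/2b
7) 7159.091ms=21/2b +1022.727ms=3/2b
8) 8181.818ms=12b +818.182ms=6/5b
9) 9000.0ms=66/5b +818.182ms=6/5b
10) 9818.182ms=72/5b +1636.364ms=12/5b
11) 11454.545ms=84/5b +818.182ms=6/5b
Σ=18b of 18 (88bpm 6/8) — PASS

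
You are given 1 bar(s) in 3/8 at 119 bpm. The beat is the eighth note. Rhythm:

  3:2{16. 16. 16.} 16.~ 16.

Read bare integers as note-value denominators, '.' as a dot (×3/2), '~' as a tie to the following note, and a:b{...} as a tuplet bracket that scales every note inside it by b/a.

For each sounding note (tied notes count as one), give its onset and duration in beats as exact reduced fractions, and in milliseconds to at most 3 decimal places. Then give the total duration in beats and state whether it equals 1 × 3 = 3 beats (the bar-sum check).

1) 0.0ms=0b +252.101ms=1/2b
2) 252.101ms=1/2b +252.101ms=1/2b
3) 504.202ms=1b +252.101ms=1/2b
4) 756.303ms=3/2b +756.303ms=3/2b
Σ=3b of 3 (119bpm 3/8) — PASS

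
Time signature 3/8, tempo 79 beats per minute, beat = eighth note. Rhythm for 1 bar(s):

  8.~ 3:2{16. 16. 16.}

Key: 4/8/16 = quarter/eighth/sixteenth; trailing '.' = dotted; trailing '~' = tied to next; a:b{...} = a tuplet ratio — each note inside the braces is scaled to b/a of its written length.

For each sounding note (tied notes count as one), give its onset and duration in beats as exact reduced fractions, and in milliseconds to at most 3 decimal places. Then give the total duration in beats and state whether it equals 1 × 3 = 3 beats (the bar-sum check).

1) 0.0ms=0b +1518.987ms=2b
2) 1518.987ms=2b +379.747ms=1/2b
3) 1898.734ms=5/2b +379.747ms=1/2b
Σ=3b of 3 (79bpm 3/8) — PASS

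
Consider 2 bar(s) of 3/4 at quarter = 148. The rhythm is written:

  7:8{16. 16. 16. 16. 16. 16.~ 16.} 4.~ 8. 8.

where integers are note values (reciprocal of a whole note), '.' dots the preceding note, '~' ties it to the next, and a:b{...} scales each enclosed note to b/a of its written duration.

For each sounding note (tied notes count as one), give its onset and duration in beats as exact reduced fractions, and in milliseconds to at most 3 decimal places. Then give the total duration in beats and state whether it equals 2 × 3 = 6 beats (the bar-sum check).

1) 0.0ms=0b +173.745ms=3/7b
2) 173.745ms=3/7b +173.745ms=3/7b
3) 347.49ms=6/7b +173.745ms=3/7b
4) 521.236ms=9/7b +173.745ms=3/7b
5) 694.981ms=12/7b +173.745ms=3/7b
6) 868.726ms=15/7b +347.49ms=6/7b
7) 1216.216ms=3b +912.162ms=9/4b
8) 2128.378ms=21/4b +304.054ms=3/4b
Σ=6b of 6 (148bpm 3/4) — PASS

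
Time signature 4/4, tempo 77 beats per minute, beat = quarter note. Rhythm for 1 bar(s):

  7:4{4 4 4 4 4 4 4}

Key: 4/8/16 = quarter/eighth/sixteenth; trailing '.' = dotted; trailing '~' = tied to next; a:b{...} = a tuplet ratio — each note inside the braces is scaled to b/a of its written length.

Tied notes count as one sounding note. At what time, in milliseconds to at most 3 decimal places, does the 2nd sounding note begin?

1. 0.0ms @ 0 + 445.269ms (4/7)
2. 445.269ms @ 4/7 + 445.269ms (4/7)
3. 890.538ms @ 8/7 + 445.269ms (4/7)
4. 1335.807ms @ 12/7 + 445.269ms (4/7)
5. 1781.076ms @ 16/7 + 445.269ms (4/7)
6. 2226.345ms @ 20/7 + 445.269ms (4/7)
7. 2671.614ms @ 24/7 + 445.269ms (4/7)

note 2 onset = 4/7b = 445.269ms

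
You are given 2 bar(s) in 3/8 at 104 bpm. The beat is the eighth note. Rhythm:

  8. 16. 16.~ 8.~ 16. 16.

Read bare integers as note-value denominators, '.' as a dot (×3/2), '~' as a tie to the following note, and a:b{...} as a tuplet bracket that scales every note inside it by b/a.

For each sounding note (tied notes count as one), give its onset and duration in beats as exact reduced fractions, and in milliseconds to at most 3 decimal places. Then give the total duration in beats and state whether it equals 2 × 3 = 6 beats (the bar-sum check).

1) 0.0ms=0b +865.385ms=3/2b
2) 865.385ms=3/2b +432.692ms=3/4b
3) 1298.077ms=9/4b +1730.769ms=3b
4) 3028.846ms=21/4b +432.692ms=3/4b
Σ=6b of 6 (104bpm 3/8) — PASS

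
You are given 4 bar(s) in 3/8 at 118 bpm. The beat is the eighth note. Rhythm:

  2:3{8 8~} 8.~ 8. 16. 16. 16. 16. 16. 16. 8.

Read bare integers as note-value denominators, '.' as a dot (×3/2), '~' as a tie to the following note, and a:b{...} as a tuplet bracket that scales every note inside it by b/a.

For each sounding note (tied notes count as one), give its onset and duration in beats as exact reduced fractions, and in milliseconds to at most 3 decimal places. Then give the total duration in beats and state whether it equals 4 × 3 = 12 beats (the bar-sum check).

1) 0.0ms=0b +762.712ms=3/2b
2) 762.712ms=3/2b +2288.136ms=9/2b
3) 3050.847ms=6b +381.356ms=3/4b
4) 3432.203ms=27/4b +381.356ms=3/4b
5) 3813.559ms=15/2b +381.356ms=3/4b
6) 4194.915ms=33/4b +381.356ms=3/4b
7) 4576.271ms=9b +381.356ms=3/4b
8) 4957.627ms=39/4b +381.356ms=3/4b
9) 5338.983ms=21/2b +762.712ms=3/2b
Σ=12b of 12 (118bpm 3/8) — PASS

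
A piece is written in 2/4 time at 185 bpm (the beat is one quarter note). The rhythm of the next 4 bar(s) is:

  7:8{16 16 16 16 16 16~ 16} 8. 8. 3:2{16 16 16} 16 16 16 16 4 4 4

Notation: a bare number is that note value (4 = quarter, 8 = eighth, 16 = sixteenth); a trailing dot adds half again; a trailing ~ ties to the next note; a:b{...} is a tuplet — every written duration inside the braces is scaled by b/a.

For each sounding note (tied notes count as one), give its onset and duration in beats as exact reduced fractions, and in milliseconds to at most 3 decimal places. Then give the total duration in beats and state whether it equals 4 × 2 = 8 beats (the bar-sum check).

1) 0.0ms=0b +92.664ms=2/7b
2) 92.664ms=2/7b +92.664ms=2/7b
3) 185.328ms=4/7b +92.664ms=2/7b
4) 277.992ms=6/7b +92.664ms=2/7b
5) 370.656ms=8/7b +92.664ms=2/7b
6) 463.32ms=10/7b +185.328ms=4/7b
7) 648.649ms=2b +243.243ms=3/4b
8) 891.892ms=11/4b +243.243ms=3/4b
9) 1135.135ms=7/2b +54.054ms=1/6b
10) 1189.189ms=11/3b +54.054ms=1/6b
11) 1243.243ms=23/6b +54.054ms=1/6b
12) 1297.297ms=4b +81.081ms=1/4b
13) 1378.378ms=17/4b +81.081ms=1/4b
14) 1459.459ms=9/2b +81.081ms=1/4b
15) 1540.541ms=19/4b +81.081ms=1/4b
16) 1621.622ms=5b +324.324ms=1b
17) 1945.946ms=6b +324.324ms=1b
18) 2270.27ms=7b +324.324ms=1b
Σ=8b of 8 (185bpm 2/4) — PASS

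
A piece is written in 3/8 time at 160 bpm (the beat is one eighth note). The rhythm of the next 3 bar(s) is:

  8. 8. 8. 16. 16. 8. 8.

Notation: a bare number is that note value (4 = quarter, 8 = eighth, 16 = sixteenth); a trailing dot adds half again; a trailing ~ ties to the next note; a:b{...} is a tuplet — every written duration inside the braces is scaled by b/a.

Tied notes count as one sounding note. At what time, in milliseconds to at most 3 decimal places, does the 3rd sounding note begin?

note 3 onset = 3b = 1125.0ms

1. 0.0ms @ 0 + 562.5ms (3/2)
2. 562.5ms @ 3/2 + 562.5ms (3/2)
3. 1125.0ms @ 3 + 562.5ms (3/2)
4. 1687.5ms @ 9/2 + 281.25ms (3/4)
5. 1968.75ms @ 21/4 + 281.25ms (3/4)
6. 2250.0ms @ 6 + 562.5ms (3/2)
7. 2812.5ms @ 15/2 + 562.5ms (3/2)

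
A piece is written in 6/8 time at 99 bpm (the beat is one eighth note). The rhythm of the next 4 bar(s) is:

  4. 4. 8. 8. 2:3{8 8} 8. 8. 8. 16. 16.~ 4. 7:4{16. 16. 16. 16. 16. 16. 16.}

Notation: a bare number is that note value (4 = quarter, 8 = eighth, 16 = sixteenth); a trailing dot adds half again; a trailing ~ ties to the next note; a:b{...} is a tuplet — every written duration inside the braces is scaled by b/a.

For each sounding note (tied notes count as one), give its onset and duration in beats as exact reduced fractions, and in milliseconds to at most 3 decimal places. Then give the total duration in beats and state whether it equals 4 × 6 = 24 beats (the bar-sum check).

1) 0.0ms=0b +1818.182ms=3b
2) 1818.182ms=3b +1818.182ms=3b
3) 3636.364ms=6b +909.091ms=3/2b
4) 4545.455ms=15/2b +909.091ms=3/2b
5) 5454.545ms=9b +909.091ms=3/2b
6) 6363.636ms=21/2b +909.091ms=3/2b
7) 7272.727ms=12b +909.091ms=3/2b
8) 8181.818ms=27/2b +909.091ms=3/2b
9) 9090.909ms=15b +909.091ms=3/2b
10) 10000.0ms=33/2b +454.545ms=3/4b
11) 10454.545ms=69/4b +2272.727ms=15/4b
12) 12727.273ms=21b +259.74ms=3/7b
13) 12987.013ms=150/7b +259.74ms=3/7b
14) 13246.753ms=153/7b +259.74ms=3/7b
15) 13506.494ms=156/7b +259.74ms=3/7b
16) 13766.234ms=159/7b +259.74ms=3/7b
17) 14025.974ms=162/7b +259.74ms=3/7b
18) 14285.714ms=165/7b +259.74ms=3/7b
Σ=24b of 24 (99bpm 6/8) — PASS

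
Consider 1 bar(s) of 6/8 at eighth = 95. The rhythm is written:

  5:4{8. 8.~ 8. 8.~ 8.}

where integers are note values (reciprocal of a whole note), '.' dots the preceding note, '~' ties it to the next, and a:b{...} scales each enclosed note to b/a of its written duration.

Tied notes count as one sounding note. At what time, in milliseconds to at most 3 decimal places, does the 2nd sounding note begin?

1. 0.0ms @ 0 + 757.895ms (6/5)
2. 757.895ms @ 6/5 + 1515.789ms (12/5)
3. 2273.684ms @ 18/5 + 1515.789ms (12/5)

note 2 onset = 6/5b = 757.895ms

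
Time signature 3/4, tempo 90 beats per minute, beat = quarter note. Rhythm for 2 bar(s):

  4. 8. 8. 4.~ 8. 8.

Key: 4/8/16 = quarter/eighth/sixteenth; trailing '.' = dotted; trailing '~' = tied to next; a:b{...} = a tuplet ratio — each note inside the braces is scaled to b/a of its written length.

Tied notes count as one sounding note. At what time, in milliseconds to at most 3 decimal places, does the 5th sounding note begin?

note 5 onset = 21/4b = 3500.0ms

1. 0.0ms @ 0 + 1000.0ms (3/2)
2. 1000.0ms @ 3/2 + 500.0ms (3/4)
3. 1500.0ms @ 9/4 + 500.0ms (3/4)
4. 2000.0ms @ 3 + 1500.0ms (9/4)
5. 3500.0ms @ 21/4 + 500.0ms (3/4)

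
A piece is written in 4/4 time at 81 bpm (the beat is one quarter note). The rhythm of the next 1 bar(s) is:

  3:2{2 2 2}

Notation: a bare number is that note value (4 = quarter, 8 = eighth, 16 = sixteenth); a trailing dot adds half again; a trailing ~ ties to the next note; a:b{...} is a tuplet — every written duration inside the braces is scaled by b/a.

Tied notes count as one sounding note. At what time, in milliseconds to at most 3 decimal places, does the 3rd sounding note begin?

1. 0.0ms @ 0 + 987.654ms (4/3)
2. 987.654ms @ 4/3 + 987.654ms (4/3)
3. 1975.309ms @ 8/3 + 987.654ms (4/3)

note 3 onset = 8/3b = 1975.309ms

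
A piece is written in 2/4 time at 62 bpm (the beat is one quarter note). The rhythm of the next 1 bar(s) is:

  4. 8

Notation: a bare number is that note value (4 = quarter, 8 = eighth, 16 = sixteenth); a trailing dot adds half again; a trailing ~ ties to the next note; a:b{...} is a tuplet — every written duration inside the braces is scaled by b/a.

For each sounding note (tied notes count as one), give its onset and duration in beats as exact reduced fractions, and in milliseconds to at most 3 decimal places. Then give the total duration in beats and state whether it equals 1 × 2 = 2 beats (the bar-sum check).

1) 0.0ms=0b +1451.613ms=3/2b
2) 1451.613ms=3/2b +483.871ms=1/2b
Σ=2b of 2 (62bpm 2/4) — PASS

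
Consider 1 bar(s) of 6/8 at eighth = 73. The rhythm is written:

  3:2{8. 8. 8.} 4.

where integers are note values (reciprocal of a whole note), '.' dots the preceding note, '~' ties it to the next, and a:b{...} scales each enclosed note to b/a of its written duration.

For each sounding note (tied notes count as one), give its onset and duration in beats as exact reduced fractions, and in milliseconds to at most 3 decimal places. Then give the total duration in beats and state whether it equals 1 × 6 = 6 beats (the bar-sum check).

1) 0.0ms=0b +821.918ms=1b
2) 821.918ms=1b +821.918ms=1b
3) 1643.836ms=2b +821.918ms=1b
4) 2465.753ms=3b +2465.753ms=3b
Σ=6b of 6 (73bpm 6/8) — PASS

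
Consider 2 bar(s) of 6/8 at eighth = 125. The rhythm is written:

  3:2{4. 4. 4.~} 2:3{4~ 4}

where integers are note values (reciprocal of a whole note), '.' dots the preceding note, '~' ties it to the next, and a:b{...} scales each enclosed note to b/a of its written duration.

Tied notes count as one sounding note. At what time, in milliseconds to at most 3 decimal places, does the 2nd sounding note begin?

note 2 onset = 2b = 960.0ms

1. 0.0ms @ 0 + 960.0ms (2)
2. 960.0ms @ 2 + 960.0ms (2)
3. 1920.0ms @ 4 + 3840.0ms (8)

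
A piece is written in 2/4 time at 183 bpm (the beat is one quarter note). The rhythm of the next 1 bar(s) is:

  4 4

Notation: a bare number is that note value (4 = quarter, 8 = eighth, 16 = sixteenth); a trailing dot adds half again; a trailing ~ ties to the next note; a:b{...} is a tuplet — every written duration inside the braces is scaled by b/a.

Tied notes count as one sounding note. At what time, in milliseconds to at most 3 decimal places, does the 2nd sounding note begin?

1. 0.0ms @ 0 + 327.869ms (1)
2. 327.869ms @ 1 + 327.869ms (1)

note 2 onset = 1b = 327.869ms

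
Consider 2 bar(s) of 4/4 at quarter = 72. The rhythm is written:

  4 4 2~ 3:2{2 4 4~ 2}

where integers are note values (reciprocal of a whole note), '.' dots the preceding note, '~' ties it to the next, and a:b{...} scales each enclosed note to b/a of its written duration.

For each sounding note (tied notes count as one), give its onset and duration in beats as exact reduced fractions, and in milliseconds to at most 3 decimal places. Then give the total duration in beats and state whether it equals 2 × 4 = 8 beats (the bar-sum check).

1) 0.0ms=0b +833.333ms=1b
2) 833.333ms=1b +833.333ms=1b
3) 1666.667ms=2b +2777.778ms=10/3b
4) 4444.444ms=16/3b +555.556ms=2/3b
5) 5000.0ms=6b +1666.667ms=2b
Σ=8b of 8 (72bpm 4/4) — PASS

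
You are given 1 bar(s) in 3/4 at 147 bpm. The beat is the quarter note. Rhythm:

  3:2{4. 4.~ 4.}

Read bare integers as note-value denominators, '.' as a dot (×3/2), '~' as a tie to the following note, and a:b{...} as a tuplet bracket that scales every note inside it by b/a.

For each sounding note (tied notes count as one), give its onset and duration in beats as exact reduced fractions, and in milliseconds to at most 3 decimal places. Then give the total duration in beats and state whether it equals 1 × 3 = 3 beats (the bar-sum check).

1) 0.0ms=0b +408.163ms=1b
2) 408.163ms=1b +816.327ms=2b
Σ=3b of 3 (147bpm 3/4) — PASS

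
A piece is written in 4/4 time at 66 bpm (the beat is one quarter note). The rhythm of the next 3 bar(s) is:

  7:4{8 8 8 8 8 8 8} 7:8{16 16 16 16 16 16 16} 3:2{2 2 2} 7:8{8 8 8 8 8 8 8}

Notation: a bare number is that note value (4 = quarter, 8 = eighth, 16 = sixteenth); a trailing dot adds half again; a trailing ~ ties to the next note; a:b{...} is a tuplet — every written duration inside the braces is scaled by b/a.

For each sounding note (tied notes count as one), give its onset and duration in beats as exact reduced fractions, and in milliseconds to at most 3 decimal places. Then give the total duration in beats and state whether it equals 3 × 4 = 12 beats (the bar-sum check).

1) 0.0ms=0b +259.74ms=2/7b
2) 259.74ms=2/7b +259.74ms=2/7b
3) 519.481ms=4/7b +259.74ms=2/7b
4) 779.221ms=6/7b +259.74ms=2/7b
5) 1038.961ms=8/7b +259.74ms=2/7b
6) 1298.701ms=10/7b +259.74ms=2/7b
7) 1558.442ms=12/7b +259.74ms=2/7b
8) 1818.182ms=2b +259.74ms=2/7b
9) 2077.922ms=16/7b +259.74ms=2/7b
10) 2337.662ms=18/7b +259.74ms=2/7b
11) 2597.403ms=20/7b +259.74ms=2/7b
12) 2857.143ms=22/7b +259.74ms=2/7b
13) 3116.883ms=24/7b +259.74ms=2/7b
14) 3376.623ms=26/7b +259.74ms=2/7b
15) 3636.364ms=4b +1212.121ms=4/3b
16) 4848.485ms=16/3b +1212.121ms=4/3b
17) 6060.606ms=20/3b +1212.121ms=4/3b
18) 7272.727ms=8b +519.481ms=4/7b
19) 7792.208ms=60/7b +519.481ms=4/7b
20) 8311.688ms=64/7b +519.481ms=4/7b
21) 8831.169ms=68/7b +519.481ms=4/7b
22) 9350.649ms=72/7b +519.481ms=4/7b
23) 9870.13ms=76/7b +519.481ms=4/7b
24) 10389.61ms=80/7b +519.481ms=4/7b
Σ=12b of 12 (66bpm 4/4) — PASS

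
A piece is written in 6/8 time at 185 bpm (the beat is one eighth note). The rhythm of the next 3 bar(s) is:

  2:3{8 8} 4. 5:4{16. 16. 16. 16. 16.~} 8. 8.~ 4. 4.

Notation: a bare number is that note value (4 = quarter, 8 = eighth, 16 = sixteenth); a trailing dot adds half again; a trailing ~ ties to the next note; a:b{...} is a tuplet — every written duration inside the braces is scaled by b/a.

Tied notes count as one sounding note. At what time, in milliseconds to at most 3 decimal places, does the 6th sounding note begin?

note 6 onset = 36/5b = 2335.135ms

1. 0.0ms @ 0 + 486.486ms (3/2)
2. 486.486ms @ 3/2 + 486.486ms (3/2)
3. 972.973ms @ 3 + 972.973ms (3)
4. 1945.946ms @ 6 + 194.595ms (3/5)
5. 2140.541ms @ 33/5 + 194.595ms (3/5)
6. 2335.135ms @ 36/5 + 194.595ms (3/5)
7. 2529.73ms @ 39/5 + 194.595ms (3/5)
8. 2724.324ms @ 42/5 + 681.081ms (21/10)
9. 3405.405ms @ 21/2 + 1459.459ms (9/2)
10. 4864.865ms @ 15 + 972.973ms (3)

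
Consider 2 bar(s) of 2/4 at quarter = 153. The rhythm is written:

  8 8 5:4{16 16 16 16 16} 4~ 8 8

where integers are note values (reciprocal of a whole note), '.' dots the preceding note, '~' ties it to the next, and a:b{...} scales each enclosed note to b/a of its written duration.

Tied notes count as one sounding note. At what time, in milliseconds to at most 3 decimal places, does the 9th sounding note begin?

1. 0.0ms @ 0 + 196.078ms (1/2)
2. 196.078ms @ 1/2 + 196.078ms (1/2)
3. 392.157ms @ 1 + 78.431ms (1/5)
4. 470.588ms @ 6/5 + 78.431ms (1/5)
5. 549.02ms @ 7/5 + 78.431ms (1/5)
6. 627.451ms @ 8/5 + 78.431ms (1/5)
7. 705.882ms @ 9/5 + 78.431ms (1/5)
8. 784.314ms @ 2 + 588.235ms (3/2)
9. 1372.549ms @ 7/2 + 196.078ms (1/2)

note 9 onset = 7/2b = 1372.549ms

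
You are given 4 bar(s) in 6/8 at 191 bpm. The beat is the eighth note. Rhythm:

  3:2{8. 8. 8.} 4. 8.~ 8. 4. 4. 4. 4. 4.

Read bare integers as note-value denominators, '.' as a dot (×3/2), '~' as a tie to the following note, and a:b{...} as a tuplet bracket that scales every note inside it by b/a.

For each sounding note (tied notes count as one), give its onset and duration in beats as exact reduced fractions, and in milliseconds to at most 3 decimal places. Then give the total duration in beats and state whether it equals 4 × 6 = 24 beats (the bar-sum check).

1) 0.0ms=0b +314.136ms=1b
2) 314.136ms=1b +314.136ms=1b
3) 628.272ms=2b +314.136ms=1b
4) 942.408ms=3b +942.408ms=3b
5) 1884.817ms=6b +942.408ms=3b
6) 2827.225ms=9b +942.408ms=3b
7) 3769.634ms=12b +942.408ms=3b
8) 4712.042ms=15b +942.408ms=3b
9) 5654.45ms=18b +942.408ms=3b
10) 6596.859ms=21b +942.408ms=3b
Σ=24b of 24 (191bpm 6/8) — PASS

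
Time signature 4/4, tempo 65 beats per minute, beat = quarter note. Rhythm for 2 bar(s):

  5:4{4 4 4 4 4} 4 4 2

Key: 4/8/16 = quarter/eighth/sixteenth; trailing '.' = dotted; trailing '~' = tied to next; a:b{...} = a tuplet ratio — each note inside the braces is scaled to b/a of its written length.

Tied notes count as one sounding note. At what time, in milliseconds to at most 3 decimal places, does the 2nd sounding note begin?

1. 0.0ms @ 0 + 738.462ms (4/5)
2. 738.462ms @ 4/5 + 738.462ms (4/5)
3. 1476.923ms @ 8/5 + 738.462ms (4/5)
4. 2215.385ms @ 12/5 + 738.462ms (4/5)
5. 2953.846ms @ 16/5 + 738.462ms (4/5)
6. 3692.308ms @ 4 + 923.077ms (1)
7. 4615.385ms @ 5 + 923.077ms (1)
8. 5538.462ms @ 6 + 1846.154ms (2)

note 2 onset = 4/5b = 738.462ms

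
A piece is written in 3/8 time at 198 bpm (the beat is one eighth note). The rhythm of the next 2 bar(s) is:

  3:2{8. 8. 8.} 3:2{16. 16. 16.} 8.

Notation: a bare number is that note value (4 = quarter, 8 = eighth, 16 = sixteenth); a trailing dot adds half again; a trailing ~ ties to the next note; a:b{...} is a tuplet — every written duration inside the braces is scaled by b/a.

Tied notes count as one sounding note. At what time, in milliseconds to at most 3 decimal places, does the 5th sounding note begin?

1. 0.0ms @ 0 + 303.03ms (1)
2. 303.03ms @ 1 + 303.03ms (1)
3. 606.061ms @ 2 + 303.03ms (1)
4. 909.091ms @ 3 + 151.515ms (1/2)
5. 1060.606ms @ 7/2 + 151.515ms (1/2)
6. 1212.121ms @ 4 + 151.515ms (1/2)
7. 1363.636ms @ 9/2 + 454.545ms (3/2)

note 5 onset = 7/2b = 1060.606ms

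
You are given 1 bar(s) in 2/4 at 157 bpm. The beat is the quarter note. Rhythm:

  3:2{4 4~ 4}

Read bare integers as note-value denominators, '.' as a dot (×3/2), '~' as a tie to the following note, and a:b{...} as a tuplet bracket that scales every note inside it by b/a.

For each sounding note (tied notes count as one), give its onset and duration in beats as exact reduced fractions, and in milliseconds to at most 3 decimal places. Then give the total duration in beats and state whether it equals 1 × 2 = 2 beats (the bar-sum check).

1) 0.0ms=0b +254.777ms=2/3b
2) 254.777ms=2/3b +509.554ms=4/3b
Σ=2b of 2 (157bpm 2/4) — PASS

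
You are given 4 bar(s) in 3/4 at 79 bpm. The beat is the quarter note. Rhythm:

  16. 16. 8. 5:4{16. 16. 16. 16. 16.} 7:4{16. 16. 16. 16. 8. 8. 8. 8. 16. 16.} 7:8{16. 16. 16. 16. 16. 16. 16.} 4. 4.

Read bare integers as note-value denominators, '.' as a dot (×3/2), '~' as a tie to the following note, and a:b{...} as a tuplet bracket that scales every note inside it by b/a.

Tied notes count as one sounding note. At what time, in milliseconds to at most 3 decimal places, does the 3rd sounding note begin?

1. 0.0ms @ 0 + 284.81ms (3/8)
2. 284.81ms @ 3/8 + 284.81ms (3/8)
3. 569.62ms @ 3/4 + 569.62ms (3/4)
4. 1139.241ms @ 3/2 + 227.848ms (3/10)
5. 1367.089ms @ 9/5 + 227.848ms (3/10)
6. 1594.937ms @ 21/10 + 227.848ms (3/10)
7. 1822.785ms @ 12/5 + 227.848ms (3/10)
8. 2050.633ms @ 27/10 + 227.848ms (3/10)
9. 2278.481ms @ 3 + 162.749ms (3/14)
10. 2441.23ms @ 45/14 + 162.749ms (3/14)
11. 2603.978ms @ 24/7 + 162.749ms (3/14)
12. 2766.727ms @ 51/14 + 162.749ms (3/14)
13. 2929.476ms @ 27/7 + 325.497ms (3/7)
14. 3254.973ms @ 30/7 + 325.497ms (3/7)
15. 3580.47ms @ 33/7 + 325.497ms (3/7)
16. 3905.967ms @ 36/7 + 325.497ms (3/7)
17. 4231.465ms @ 39/7 + 162.749ms (3/14)
18. 4394.213ms @ 81/14 + 162.749ms (3/14)
19. 4556.962ms @ 6 + 325.497ms (3/7)
20. 4882.459ms @ 45/7 + 325.497ms (3/7)
21. 5207.957ms @ 48/7 + 325.497ms (3/7)
22. 5533.454ms @ 51/7 + 325.497ms (3/7)
23. 5858.951ms @ 54/7 + 325.497ms (3/7)
24. 6184.448ms @ 57/7 + 325.497ms (3/7)
25. 6509.946ms @ 60/7 + 325.497ms (3/7)
26. 6835.443ms @ 9 + 1139.241ms (3/2)
27. 7974.684ms @ 21/2 + 1139.241ms (3/2)

note 3 onset = 3/4b = 569.62ms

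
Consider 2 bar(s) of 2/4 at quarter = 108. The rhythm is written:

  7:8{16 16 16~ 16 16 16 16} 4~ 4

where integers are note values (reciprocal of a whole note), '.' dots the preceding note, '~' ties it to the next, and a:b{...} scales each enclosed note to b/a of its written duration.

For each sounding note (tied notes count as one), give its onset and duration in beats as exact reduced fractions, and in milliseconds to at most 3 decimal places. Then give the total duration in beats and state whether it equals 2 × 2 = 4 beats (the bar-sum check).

1) 0.0ms=0b +158.73ms=2/7b
2) 158.73ms=2/7b +158.73ms=2/7b
3) 317.46ms=4/7b +317.46ms=4/7b
4) 634.921ms=8/7b +158.73ms=2/7b
5) 793.651ms=10/7b +158.73ms=2/7b
6) 952.381ms=12/7b +158.73ms=2/7b
7) 1111.111ms=2b +1111.111ms=2b
Σ=4b of 4 (108bpm 2/4) — PASS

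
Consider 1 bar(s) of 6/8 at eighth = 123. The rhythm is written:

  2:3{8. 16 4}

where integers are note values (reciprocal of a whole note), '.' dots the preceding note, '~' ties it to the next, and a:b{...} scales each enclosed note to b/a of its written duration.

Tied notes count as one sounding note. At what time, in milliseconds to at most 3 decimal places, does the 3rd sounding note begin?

1. 0.0ms @ 0 + 1097.561ms (9/4)
2. 1097.561ms @ 9/4 + 365.854ms (3/4)
3. 1463.415ms @ 3 + 1463.415ms (3)

note 3 onset = 3b = 1463.415ms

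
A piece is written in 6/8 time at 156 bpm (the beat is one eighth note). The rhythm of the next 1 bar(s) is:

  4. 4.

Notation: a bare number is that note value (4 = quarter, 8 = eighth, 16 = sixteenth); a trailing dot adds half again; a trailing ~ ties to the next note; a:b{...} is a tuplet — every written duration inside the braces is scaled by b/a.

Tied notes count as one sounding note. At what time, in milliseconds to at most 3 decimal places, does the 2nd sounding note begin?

note 2 onset = 3b = 1153.846ms

1. 0.0ms @ 0 + 1153.846ms (3)
2. 1153.846ms @ 3 + 1153.846ms (3)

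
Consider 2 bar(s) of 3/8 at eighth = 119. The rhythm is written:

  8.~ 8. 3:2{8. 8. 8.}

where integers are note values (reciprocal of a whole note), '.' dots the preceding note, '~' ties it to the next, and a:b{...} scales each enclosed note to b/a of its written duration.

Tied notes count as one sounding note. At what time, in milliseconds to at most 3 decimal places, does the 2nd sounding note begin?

1. 0.0ms @ 0 + 1512.605ms (3)
2. 1512.605ms @ 3 + 504.202ms (1)
3. 2016.807ms @ 4 + 504.202ms (1)
4. 2521.008ms @ 5 + 504.202ms (1)

note 2 onset = 3b = 1512.605ms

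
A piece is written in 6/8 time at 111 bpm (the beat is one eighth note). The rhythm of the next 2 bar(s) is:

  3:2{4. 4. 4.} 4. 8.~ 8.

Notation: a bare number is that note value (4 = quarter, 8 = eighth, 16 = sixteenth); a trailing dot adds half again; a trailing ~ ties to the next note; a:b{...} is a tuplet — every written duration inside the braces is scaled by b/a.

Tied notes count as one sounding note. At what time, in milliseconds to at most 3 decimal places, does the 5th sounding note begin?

note 5 onset = 9b = 4864.865ms

1. 0.0ms @ 0 + 1081.081ms (2)
2. 1081.081ms @ 2 + 1081.081ms (2)
3. 2162.162ms @ 4 + 1081.081ms (2)
4. 3243.243ms @ 6 + 1621.622ms (3)
5. 4864.865ms @ 9 + 1621.622ms (3)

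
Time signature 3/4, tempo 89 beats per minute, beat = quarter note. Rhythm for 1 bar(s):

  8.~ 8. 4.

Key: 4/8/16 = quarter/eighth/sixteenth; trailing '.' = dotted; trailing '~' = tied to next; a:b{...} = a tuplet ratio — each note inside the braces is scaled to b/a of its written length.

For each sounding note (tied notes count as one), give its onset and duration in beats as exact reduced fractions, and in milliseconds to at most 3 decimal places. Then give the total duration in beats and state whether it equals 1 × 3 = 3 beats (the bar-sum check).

1) 0.0ms=0b +1011.236ms=3/2b
2) 1011.236ms=3/2b +1011.236ms=3/2b
Σ=3b of 3 (89bpm 3/4) — PASS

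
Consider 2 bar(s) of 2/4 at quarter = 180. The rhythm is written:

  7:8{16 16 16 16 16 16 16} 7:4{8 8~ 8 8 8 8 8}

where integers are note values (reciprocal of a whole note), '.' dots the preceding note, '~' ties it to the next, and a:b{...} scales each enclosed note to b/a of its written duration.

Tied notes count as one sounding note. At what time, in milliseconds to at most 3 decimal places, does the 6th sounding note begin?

1. 0.0ms @ 0 + 95.238ms (2/7)
2. 95.238ms @ 2/7 + 95.238ms (2/7)
3. 190.476ms @ 4/7 + 95.238ms (2/7)
4. 285.714ms @ 6/7 + 95.238ms (2/7)
5. 380.952ms @ 8/7 + 95.238ms (2/7)
6. 476.19ms @ 10/7 + 95.238ms (2/7)
7. 571.429ms @ 12/7 + 95.238ms (2/7)
8. 666.667ms @ 2 + 95.238ms (2/7)
9. 761.905ms @ 16/7 + 190.476ms (4/7)
10. 952.381ms @ 20/7 + 95.238ms (2/7)
11. 1047.619ms @ 22/7 + 95.238ms (2/7)
12. 1142.857ms @ 24/7 + 95.238ms (2/7)
13. 1238.095ms @ 26/7 + 95.238ms (2/7)

note 6 onset = 10/7b = 476.19ms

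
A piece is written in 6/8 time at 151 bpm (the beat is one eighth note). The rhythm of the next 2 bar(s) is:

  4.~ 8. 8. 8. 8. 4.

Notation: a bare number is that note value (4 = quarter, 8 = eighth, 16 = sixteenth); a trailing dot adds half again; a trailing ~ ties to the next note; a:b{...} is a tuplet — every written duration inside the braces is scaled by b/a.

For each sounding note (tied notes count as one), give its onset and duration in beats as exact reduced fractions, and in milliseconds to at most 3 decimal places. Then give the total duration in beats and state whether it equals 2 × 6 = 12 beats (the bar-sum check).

1) 0.0ms=0b +1788.079ms=9/2b
2) 1788.079ms=9/2b +596.026ms=3/2b
3) 2384.106ms=6b +596.026ms=3/2b
4) 2980.132ms=15/2b +596.026ms=3/2b
5) 3576.159ms=9b +1192.053ms=3b
Σ=12b of 12 (151bpm 6/8) — PASS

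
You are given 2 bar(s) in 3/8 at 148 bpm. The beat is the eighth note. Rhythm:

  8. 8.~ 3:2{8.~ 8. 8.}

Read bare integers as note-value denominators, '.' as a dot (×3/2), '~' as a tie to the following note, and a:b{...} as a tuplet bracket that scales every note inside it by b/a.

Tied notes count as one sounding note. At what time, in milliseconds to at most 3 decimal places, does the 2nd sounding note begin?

note 2 onset = 3/2b = 608.108ms

1. 0.0ms @ 0 + 608.108ms (3/2)
2. 608.108ms @ 3/2 + 1418.919ms (7/2)
3. 2027.027ms @ 5 + 405.405ms (1)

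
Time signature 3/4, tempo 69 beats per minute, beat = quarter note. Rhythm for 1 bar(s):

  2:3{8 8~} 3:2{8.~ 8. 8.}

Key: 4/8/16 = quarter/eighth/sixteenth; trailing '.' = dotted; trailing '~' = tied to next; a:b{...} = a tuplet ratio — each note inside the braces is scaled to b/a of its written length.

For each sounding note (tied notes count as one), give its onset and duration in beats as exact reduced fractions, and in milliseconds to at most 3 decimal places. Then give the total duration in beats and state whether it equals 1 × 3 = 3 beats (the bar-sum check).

1) 0.0ms=0b +652.174ms=3/4b
2) 652.174ms=3/4b +1521.739ms=7/4b
3) 2173.913ms=5/2b +434.783ms=1/2b
Σ=3b of 3 (69bpm 3/4) — PASS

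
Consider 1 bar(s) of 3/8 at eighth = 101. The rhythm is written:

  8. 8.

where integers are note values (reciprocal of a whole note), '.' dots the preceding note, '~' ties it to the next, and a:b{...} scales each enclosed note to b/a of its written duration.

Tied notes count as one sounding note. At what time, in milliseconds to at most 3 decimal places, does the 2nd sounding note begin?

1. 0.0ms @ 0 + 891.089ms (3/2)
2. 891.089ms @ 3/2 + 891.089ms (3/2)

note 2 onset = 3/2b = 891.089ms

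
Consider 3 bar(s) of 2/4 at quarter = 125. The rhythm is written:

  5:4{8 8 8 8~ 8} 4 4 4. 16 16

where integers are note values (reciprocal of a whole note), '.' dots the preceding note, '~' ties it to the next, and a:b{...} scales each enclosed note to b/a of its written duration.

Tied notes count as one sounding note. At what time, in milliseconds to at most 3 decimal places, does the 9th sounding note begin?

note 9 onset = 23/4b = 2760.0ms

1. 0.0ms @ 0 + 192.0ms (2/5)
2. 192.0ms @ 2/5 + 192.0ms (2/5)
3. 384.0ms @ 4/5 + 192.0ms (2/5)
4. 576.0ms @ 6/5 + 384.0ms (4/5)
5. 960.0ms @ 2 + 480.0ms (1)
6. 1440.0ms @ 3 + 480.0ms (1)
7. 1920.0ms @ 4 + 720.0ms (3/2)
8. 2640.0ms @ 11/2 + 120.0ms (1/4)
9. 2760.0ms @ 23/4 + 120.0ms (1/4)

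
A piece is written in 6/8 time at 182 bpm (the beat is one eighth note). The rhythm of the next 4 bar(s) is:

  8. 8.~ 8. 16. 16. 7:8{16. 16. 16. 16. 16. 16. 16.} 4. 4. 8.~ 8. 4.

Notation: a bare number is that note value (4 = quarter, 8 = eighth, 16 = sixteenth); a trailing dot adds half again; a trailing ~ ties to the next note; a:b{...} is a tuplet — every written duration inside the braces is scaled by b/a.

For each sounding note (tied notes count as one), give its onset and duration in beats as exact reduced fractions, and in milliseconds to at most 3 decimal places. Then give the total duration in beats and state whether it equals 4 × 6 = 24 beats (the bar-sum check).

1) 0.0ms=0b +494.505ms=3/2b
2) 494.505ms=3/2b +989.011ms=3b
3) 1483.516ms=9/2b +247.253ms=3/4b
4) 1730.769ms=21/4b +247.253ms=3/4b
5) 1978.022ms=6b +282.575ms=6/7b
6) 2260.597ms=48/7b +282.575ms=6/7b
7) 2543.171ms=54/7b +282.575ms=6/7b
8) 2825.746ms=60/7b +282.575ms=6/7b
9) 3108.32ms=66/7b +282.575ms=6/7b
10) 3390.895ms=72/7b +282.575ms=6/7b
11) 3673.469ms=78/7b +282.575ms=6/7b
12) 3956.044ms=12b +989.011ms=3b
13) 4945.055ms=15b +989.011ms=3b
14) 5934.066ms=18b +989.011ms=3b
15) 6923.077ms=21b +989.011ms=3b
Σ=24b of 24 (182bpm 6/8) — PASS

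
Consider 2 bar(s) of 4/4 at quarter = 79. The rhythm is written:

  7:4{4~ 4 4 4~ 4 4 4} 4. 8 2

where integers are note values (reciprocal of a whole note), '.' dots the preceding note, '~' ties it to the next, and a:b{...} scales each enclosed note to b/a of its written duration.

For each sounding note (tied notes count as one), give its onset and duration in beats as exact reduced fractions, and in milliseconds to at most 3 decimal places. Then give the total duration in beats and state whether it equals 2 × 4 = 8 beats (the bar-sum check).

1) 0.0ms=0b +867.993ms=8/7b
2) 867.993ms=8/7b +433.996ms=4/7b
3) 1301.989ms=12/7b +867.993ms=8/7b
4) 2169.982ms=20/7b +433.996ms=4/7b
5) 2603.978ms=24/7b +433.996ms=4/7b
6) 3037.975ms=4b +1139.241ms=3/2b
7) 4177.215ms=11/2b +379.747ms=1/2b
8) 4556.962ms=6b +1518.987ms=2b
Σ=8b of 8 (79bpm 4/4) — PASS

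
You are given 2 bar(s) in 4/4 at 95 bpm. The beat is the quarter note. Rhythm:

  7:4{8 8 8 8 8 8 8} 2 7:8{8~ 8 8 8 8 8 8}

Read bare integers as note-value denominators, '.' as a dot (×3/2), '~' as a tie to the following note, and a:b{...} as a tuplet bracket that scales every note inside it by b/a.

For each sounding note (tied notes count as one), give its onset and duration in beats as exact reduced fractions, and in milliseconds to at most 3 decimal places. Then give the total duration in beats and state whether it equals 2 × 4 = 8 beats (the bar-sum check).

1) 0.0ms=0b +180.451ms=2/7b
2) 180.451ms=2/7b +180.451ms=2/7b
3) 360.902ms=4/7b +180.451ms=2/7b
4) 541.353ms=6/7b +180.451ms=2/7b
5) 721.805ms=8/7b +180.451ms=2/7b
6) 902.256ms=10/7b +180.451ms=2/7b
7) 1082.707ms=12/7b +180.451ms=2/7b
8) 1263.158ms=2b +1263.158ms=2b
9) 2526.316ms=4b +721.805ms=8/7b
10) 3248.12ms=36/7b +360.902ms=4/7b
11) 3609.023ms=40/7b +360.902ms=4/7b
12) 3969.925ms=44/7b +360.902ms=4/7b
13) 4330.827ms=48/7b +360.902ms=4/7b
14) 4691.729ms=52/7b +360.902ms=4/7b
Σ=8b of 8 (95bpm 4/4) — PASS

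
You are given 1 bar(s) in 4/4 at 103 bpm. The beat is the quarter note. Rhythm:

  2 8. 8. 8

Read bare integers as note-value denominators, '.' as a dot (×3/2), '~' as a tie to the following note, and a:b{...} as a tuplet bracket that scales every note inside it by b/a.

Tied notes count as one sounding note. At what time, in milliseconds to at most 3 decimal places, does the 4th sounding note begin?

1. 0.0ms @ 0 + 1165.049ms (2)
2. 1165.049ms @ 2 + 436.893ms (3/4)
3. 1601.942ms @ 11/4 + 436.893ms (3/4)
4. 2038.835ms @ 7/2 + 291.262ms (1/2)

note 4 onset = 7/2b = 2038.835ms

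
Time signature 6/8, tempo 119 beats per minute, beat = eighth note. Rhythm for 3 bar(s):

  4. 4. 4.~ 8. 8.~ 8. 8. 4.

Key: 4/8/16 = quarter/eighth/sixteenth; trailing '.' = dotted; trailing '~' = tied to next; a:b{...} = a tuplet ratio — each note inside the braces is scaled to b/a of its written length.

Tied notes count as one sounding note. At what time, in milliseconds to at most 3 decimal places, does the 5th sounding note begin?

note 5 onset = 27/2b = 6806.723ms

1. 0.0ms @ 0 + 1512.605ms (3)
2. 1512.605ms @ 3 + 1512.605ms (3)
3. 3025.21ms @ 6 + 2268.908ms (9/2)
4. 5294.118ms @ 21/2 + 1512.605ms (3)
5. 6806.723ms @ 27/2 + 756.303ms (3/2)
6. 7563.025ms @ 15 + 1512.605ms (3)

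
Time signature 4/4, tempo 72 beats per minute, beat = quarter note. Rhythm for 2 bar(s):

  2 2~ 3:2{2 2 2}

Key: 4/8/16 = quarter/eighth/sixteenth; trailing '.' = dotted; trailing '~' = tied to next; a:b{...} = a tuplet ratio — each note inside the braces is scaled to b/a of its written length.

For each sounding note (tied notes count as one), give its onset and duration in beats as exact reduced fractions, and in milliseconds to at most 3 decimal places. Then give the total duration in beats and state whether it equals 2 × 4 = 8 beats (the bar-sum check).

1) 0.0ms=0b +1666.667ms=2b
2) 1666.667ms=2b +2777.778ms=10/3b
3) 4444.444ms=16/3b +1111.111ms=4/3b
4) 5555.556ms=20/3b +1111.111ms=4/3b
Σ=8b of 8 (72bpm 4/4) — PASS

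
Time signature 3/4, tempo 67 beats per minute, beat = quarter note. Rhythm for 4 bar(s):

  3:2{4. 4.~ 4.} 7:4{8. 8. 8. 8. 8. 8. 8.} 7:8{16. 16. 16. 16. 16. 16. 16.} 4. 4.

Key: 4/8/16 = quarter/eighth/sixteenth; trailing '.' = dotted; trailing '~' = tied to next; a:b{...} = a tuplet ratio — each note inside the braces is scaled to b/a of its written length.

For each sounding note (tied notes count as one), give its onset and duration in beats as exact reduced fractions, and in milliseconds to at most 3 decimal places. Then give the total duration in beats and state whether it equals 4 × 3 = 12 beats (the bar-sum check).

1) 0.0ms=0b +895.522ms=1b
2) 895.522ms=1b +1791.045ms=2b
3) 2686.567ms=3b +383.795ms=3/7b
4) 3070.362ms=24/7b +383.795ms=3/7b
5) 3454.158ms=27/7b +383.795ms=3/7b
6) 3837.953ms=30/7b +383.795ms=3/7b
7) 4221.748ms=33/7b +383.795ms=3/7b
8) 4605.544ms=36/7b +383.795ms=3/7b
9) 4989.339ms=39/7b +383.795ms=3/7b
10) 5373.134ms=6b +383.795ms=3/7b
11) 5756.93ms=45/7b +383.795ms=3/7b
12) 6140.725ms=48/7b +383.795ms=3/7b
13) 6524.52ms=51/7b +383.795ms=3/7b
14) 6908.316ms=54/7b +383.795ms=3/7b
15) 7292.111ms=57/7b +383.795ms=3/7b
16) 7675.906ms=60/7b +383.795ms=3/7b
17) 8059.701ms=9b +1343.284ms=3/2b
18) 9402.985ms=21/2b +1343.284ms=3/2b
Σ=12b of 12 (67bpm 3/4) — PASS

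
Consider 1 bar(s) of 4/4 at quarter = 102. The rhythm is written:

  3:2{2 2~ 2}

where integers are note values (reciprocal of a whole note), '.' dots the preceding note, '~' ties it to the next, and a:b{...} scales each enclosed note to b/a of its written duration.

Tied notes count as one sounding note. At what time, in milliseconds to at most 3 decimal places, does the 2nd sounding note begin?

1. 0.0ms @ 0 + 784.314ms (4/3)
2. 784.314ms @ 4/3 + 1568.627ms (8/3)

note 2 onset = 4/3b = 784.314ms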